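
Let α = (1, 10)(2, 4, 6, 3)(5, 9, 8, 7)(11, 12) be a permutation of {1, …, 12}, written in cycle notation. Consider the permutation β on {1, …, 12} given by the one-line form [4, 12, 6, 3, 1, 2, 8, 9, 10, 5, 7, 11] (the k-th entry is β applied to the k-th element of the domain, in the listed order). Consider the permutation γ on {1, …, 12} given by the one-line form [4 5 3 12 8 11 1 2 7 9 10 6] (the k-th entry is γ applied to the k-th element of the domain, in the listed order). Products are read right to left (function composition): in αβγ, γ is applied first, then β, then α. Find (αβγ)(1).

2

Apply the permutations in order: γ(1) = 4, then β(4) = 3, then α(3) = 2. So (αβγ)(1) = 2.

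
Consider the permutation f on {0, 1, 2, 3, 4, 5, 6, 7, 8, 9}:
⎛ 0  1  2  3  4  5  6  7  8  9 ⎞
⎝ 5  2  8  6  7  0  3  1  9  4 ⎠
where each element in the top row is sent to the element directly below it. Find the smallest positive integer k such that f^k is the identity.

Writing f as disjoint cycles, the cycle lengths are 6, 2, 2.
Since disjoint cycles commute, ord(f) = lcm(6, 2, 2) = 6.

6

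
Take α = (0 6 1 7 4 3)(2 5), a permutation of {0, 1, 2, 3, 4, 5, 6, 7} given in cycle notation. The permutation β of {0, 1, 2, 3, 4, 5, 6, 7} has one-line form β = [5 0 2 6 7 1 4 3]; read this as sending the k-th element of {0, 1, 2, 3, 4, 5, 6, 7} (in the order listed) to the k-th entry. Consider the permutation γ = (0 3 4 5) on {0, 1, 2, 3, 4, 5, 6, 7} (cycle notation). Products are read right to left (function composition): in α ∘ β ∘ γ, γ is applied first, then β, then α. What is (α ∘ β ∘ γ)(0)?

Apply the permutations in order: γ(0) = 3, then β(3) = 6, then α(6) = 1. So (α ∘ β ∘ γ)(0) = 1.

1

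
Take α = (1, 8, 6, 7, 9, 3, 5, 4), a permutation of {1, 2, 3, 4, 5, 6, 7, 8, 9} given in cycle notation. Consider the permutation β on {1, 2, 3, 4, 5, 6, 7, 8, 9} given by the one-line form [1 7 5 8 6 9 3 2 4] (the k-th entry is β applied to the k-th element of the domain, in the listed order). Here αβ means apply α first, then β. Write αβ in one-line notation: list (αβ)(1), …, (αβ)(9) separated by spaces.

2 7 6 1 8 3 4 9 5

(αβ)(x) = β(α(x)). Computing each image: β(α(1)) = β(8) = 2, β(α(2)) = β(2) = 7, β(α(3)) = β(5) = 6, β(α(4)) = β(1) = 1, β(α(5)) = β(4) = 8, β(α(6)) = β(7) = 3, β(α(7)) = β(9) = 4, β(α(8)) = β(6) = 9, β(α(9)) = β(3) = 5.
Hence αβ = [2 7 6 1 8 3 4 9 5].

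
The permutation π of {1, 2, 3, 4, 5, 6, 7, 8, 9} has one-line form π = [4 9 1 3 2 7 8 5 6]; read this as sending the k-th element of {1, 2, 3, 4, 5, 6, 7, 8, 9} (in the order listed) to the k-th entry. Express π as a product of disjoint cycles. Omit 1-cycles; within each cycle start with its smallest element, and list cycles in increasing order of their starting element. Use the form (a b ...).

From 1: 1 → 4 → 3 → 1, closing the cycle (1 4 3).
Continuing from each remaining unvisited element yields (1 4 3)(2 9 6 7 8 5).

(1 4 3)(2 9 6 7 8 5)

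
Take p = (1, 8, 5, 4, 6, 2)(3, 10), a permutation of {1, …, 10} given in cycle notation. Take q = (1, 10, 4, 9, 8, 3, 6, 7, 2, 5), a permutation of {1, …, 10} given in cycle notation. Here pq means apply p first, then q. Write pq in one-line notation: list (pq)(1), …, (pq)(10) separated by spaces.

Chase each element through p then q: 1 → 8 → 3; 2 → 1 → 10; 3 → 10 → 4; 4 → 6 → 7; 5 → 4 → 9; 6 → 2 → 5; 7 → 7 → 2; 8 → 5 → 1; 9 → 9 → 8; 10 → 3 → 6.
Collecting the images, pq = [3 10 4 7 9 5 2 1 8 6].

3 10 4 7 9 5 2 1 8 6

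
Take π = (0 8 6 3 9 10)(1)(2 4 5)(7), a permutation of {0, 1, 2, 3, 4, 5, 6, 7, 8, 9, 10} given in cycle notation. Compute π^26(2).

2 lies in the 3-cycle (2 4 5).
On a 3-cycle, π^3 is the identity, so π^26 = π^2 there (26 ≡ 2 mod 3).
Stepping 2 places around the cycle: 2 → 4 → 5.

5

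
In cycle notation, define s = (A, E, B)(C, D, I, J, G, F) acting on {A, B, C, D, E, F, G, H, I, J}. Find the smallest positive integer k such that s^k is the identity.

The cycle type of s is (6, 3, 1).
The order of s is the least common multiple of its cycle lengths: lcm(6, 3) = 6.

6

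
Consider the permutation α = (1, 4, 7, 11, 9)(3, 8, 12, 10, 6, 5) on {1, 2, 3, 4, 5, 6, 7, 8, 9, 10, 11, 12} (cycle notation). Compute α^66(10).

10 lies in the 6-cycle (3, 8, 12, 10, 6, 5).
Since the cycle has length 6, α^66 acts on it the same as α^0 (66 mod 6 = 0).
So α^66(10) = 10.

10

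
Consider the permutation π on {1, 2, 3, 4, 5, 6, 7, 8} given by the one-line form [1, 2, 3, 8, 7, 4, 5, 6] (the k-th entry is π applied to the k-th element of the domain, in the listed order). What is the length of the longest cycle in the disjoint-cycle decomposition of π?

3

Decomposing into disjoint cycles gives (4 8 6)(5 7); the longest has length 3.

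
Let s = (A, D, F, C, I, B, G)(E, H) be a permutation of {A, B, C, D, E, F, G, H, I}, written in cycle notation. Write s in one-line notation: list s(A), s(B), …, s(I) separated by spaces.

Each element maps to the next entry in its cycle (wrapping to the front): A→D, B→G, C→I, D→F, E→H, F→C, G→A, H→E, I→B.
Listing these in domain order gives D G I F H C A E B.

D G I F H C A E B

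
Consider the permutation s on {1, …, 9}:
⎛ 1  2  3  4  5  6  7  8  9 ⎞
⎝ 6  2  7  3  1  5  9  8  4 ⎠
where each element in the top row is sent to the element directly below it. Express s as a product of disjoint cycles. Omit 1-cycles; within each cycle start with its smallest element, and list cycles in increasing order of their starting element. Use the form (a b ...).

Iterating s from 1 gives 1 → 6 → 5 → 1; that is the 3-cycle (1 6 5).
Repeating from the next unused element and collecting all non-trivial cycles gives (1 6 5)(3 7 9 4).

(1 6 5)(3 7 9 4)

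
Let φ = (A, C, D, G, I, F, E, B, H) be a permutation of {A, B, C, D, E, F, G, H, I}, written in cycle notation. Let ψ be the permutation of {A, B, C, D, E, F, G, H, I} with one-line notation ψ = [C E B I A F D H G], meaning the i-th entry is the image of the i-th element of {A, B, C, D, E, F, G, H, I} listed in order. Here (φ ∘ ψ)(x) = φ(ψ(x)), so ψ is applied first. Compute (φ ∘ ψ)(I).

I

(φ ∘ ψ)(I) = φ(ψ(I)). ψ(I) = G, then φ(G) = I. So (φ ∘ ψ)(I) = I.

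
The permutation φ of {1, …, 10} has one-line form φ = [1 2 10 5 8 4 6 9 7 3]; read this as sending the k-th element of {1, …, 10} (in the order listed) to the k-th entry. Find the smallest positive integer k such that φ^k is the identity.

The disjoint-cycle form of φ has cycle lengths 6, 2, 1, 1.
Since disjoint cycles commute, ord(φ) = lcm(6, 2) = 6.

6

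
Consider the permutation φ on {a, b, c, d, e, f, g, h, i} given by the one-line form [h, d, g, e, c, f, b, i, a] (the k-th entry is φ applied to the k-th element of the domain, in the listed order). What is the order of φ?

Writing φ as disjoint cycles, the cycle lengths are 5, 3, 1.
Since disjoint cycles commute, ord(φ) = lcm(5, 3) = 15.

15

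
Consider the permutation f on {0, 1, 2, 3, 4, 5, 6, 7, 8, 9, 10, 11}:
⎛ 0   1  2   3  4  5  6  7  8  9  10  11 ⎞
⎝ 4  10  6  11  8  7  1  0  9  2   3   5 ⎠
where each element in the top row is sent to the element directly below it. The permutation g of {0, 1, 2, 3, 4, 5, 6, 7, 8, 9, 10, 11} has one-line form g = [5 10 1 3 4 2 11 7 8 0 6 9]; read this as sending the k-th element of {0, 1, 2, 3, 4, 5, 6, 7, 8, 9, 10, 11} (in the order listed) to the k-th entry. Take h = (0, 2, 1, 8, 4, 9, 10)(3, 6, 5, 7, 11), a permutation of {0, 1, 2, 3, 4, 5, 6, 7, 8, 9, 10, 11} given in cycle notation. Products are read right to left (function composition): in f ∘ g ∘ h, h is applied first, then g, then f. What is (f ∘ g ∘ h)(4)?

4

Chase 4: h(4) = 9; g(9) = 0; f(0) = 4. Hence (f ∘ g ∘ h)(4) = 4.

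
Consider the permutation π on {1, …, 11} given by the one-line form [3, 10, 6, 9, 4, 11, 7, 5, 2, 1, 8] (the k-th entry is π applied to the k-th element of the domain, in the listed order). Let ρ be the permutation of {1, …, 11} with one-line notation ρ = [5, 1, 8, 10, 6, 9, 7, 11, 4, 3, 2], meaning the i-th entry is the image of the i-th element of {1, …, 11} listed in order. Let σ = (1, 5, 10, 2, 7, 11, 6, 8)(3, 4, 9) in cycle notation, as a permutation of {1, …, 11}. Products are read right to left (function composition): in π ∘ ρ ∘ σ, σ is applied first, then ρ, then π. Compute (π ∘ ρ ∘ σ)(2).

7

Chase 2: σ(2) = 7; ρ(7) = 7; π(7) = 7. Hence (π ∘ ρ ∘ σ)(2) = 7.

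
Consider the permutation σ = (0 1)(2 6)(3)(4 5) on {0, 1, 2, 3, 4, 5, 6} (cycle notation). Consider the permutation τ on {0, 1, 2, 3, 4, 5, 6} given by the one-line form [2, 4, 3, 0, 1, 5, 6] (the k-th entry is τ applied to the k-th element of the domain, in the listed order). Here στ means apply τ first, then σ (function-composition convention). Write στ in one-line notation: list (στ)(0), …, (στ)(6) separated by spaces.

For each element, apply τ then σ: 0 → 2 → 6; 1 → 4 → 5; 2 → 3 → 3; 3 → 0 → 1; 4 → 1 → 0; 5 → 5 → 4; 6 → 6 → 2.
So στ in one-line form is 6 5 3 1 0 4 2.

6 5 3 1 0 4 2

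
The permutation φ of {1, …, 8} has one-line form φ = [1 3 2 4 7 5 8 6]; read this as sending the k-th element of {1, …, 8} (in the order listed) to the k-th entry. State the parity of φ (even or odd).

even

In disjoint-cycle form the cycle lengths are 4, 2, 1, 1.
A cycle is odd iff its length is even; φ has 2 even-length cycles, so sgn(φ) = (−1)^2 and φ is even.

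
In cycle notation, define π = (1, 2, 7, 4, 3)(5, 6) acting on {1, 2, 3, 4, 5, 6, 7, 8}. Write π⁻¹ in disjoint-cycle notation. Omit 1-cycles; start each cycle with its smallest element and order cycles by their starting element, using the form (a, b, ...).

The inverse reverses each cycle.
Reversing each cycle of π and rotating so the smallest element leads gives (1, 3, 4, 7, 2)(5, 6).

(1, 3, 4, 7, 2)(5, 6)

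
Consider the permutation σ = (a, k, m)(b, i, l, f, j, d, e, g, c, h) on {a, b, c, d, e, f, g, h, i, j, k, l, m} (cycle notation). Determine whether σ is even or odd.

odd

The cycle lengths are 10, 3.
A cycle of length ℓ contributes ℓ−1 transpositions, so σ is a product of 9 + 2 = 11 transpositions — odd.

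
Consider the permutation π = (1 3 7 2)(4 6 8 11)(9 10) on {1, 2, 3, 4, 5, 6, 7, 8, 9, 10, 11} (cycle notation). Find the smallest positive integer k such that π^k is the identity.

4

The cycle type of π is (4, 4, 2, 1).
The order of π is the least common multiple of its cycle lengths: lcm(4, 4, 2) = 4.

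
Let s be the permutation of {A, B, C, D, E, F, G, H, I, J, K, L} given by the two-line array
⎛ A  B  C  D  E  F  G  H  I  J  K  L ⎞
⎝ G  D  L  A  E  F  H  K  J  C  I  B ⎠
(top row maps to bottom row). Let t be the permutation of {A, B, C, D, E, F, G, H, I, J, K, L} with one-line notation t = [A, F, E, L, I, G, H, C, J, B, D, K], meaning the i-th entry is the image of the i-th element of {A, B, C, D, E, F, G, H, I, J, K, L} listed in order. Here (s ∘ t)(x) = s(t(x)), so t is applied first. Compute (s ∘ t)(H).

L

t(H) = C, then s(C) = L; composing gives (s ∘ t)(H) = L.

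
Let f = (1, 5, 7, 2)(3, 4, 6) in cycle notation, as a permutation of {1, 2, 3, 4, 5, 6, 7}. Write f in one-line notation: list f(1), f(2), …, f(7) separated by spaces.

5 1 4 6 7 3 2

Image by image: 1→5, 2→1, 3→4, 4→6, 5→7, 6→3, 7→2.
So the one-line form is 5 1 4 6 7 3 2.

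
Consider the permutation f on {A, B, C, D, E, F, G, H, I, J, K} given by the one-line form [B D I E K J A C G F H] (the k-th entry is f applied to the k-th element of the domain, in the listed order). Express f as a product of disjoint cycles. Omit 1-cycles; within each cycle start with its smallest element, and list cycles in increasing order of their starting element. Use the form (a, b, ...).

Iterating f from A gives A → B → D → E → K → H → C → I → G → A; that is the 9-cycle (A, B, D, E, K, H, C, I, G).
Repeating from the next unused element and collecting all non-trivial cycles gives (A, B, D, E, K, H, C, I, G)(F, J).

(A, B, D, E, K, H, C, I, G)(F, J)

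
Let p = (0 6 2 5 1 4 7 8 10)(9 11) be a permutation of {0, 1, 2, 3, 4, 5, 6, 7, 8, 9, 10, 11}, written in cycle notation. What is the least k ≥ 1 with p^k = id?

The cycle type of p is (9, 2, 1).
The order of p is the least common multiple of its cycle lengths: lcm(9, 2) = 18.

18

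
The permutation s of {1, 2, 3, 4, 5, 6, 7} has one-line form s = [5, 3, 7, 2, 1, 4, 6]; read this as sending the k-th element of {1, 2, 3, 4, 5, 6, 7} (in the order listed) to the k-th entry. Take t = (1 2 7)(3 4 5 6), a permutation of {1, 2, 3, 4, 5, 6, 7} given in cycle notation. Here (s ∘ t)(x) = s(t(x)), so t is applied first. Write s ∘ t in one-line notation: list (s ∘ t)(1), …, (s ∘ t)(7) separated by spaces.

For each element, apply t then s: 1 → 2 → 3; 2 → 7 → 6; 3 → 4 → 2; 4 → 5 → 1; 5 → 6 → 4; 6 → 3 → 7; 7 → 1 → 5.
Collecting the images, s ∘ t = [3 6 2 1 4 7 5].

3 6 2 1 4 7 5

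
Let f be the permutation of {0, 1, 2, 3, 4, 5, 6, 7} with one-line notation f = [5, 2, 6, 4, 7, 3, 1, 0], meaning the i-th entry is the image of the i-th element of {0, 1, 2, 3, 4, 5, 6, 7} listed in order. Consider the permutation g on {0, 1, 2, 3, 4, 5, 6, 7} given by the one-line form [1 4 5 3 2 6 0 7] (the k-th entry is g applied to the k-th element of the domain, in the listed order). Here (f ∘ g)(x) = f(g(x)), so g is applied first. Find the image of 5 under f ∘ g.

(f ∘ g)(5) = f(g(5)). g(5) = 6, then f(6) = 1. So (f ∘ g)(5) = 1.

1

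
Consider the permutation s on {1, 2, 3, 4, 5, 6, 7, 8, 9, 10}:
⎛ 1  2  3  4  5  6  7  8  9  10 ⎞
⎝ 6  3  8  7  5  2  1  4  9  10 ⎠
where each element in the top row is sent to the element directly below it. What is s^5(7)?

8

Tracing 7 → 1 → … returns to 7 after 7 steps, so 7 lies in a 7-cycle (1, 6, 2, 3, 8, 4, 7).
Stepping 5 places around the cycle: 7 → 1 → 6 → 2 → 3 → 8.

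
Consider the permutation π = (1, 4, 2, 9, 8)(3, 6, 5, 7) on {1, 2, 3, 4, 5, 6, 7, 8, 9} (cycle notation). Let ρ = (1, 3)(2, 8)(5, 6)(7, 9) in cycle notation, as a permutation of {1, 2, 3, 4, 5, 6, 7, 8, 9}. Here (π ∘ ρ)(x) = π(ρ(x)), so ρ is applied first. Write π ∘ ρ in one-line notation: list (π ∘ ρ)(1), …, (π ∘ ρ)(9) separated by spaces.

Chase each element through ρ then π: 1 → 3 → 6; 2 → 8 → 1; 3 → 1 → 4; 4 → 4 → 2; 5 → 6 → 5; 6 → 5 → 7; 7 → 9 → 8; 8 → 2 → 9; 9 → 7 → 3.
Collecting the images, π ∘ ρ = [6 1 4 2 5 7 8 9 3].

6 1 4 2 5 7 8 9 3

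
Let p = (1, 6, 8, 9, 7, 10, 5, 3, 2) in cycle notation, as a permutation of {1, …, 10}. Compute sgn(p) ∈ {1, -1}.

The cycle lengths are 9, 1.
A cycle of length ℓ contributes ℓ−1 transpositions, so p is a product of 8 transpositions — even.

1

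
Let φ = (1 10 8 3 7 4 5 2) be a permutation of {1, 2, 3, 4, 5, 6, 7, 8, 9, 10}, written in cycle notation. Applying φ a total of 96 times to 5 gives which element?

5 lies in the 8-cycle (1 10 8 3 7 4 5 2).
On an 8-cycle, φ^8 is the identity, so φ^96 = φ^0 there (96 ≡ 0 mod 8).
So φ^96(5) = 5.

5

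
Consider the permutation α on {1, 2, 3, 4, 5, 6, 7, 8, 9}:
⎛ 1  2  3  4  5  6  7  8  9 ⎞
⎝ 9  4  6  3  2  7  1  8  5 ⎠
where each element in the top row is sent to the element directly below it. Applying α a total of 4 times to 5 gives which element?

6

Tracing 5 → 2 → … returns to 5 after 8 steps, so 5 lies in an 8-cycle (1, 9, 5, 2, 4, 3, 6, 7).
Stepping 4 places around the cycle: 5 → 2 → 4 → 3 → 6.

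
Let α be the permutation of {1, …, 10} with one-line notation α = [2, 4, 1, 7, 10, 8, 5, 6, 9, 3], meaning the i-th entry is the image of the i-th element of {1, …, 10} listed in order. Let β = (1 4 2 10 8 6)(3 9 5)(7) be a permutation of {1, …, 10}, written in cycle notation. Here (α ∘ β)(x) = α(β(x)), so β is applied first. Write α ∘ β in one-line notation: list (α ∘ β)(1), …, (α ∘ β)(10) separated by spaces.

(α ∘ β)(x) = α(β(x)). Computing each image: α(β(1)) = α(4) = 7, α(β(2)) = α(10) = 3, α(β(3)) = α(9) = 9, α(β(4)) = α(2) = 4, α(β(5)) = α(3) = 1, α(β(6)) = α(1) = 2, α(β(7)) = α(7) = 5, α(β(8)) = α(6) = 8, α(β(9)) = α(5) = 10, α(β(10)) = α(8) = 6.
Hence α ∘ β = [7 3 9 4 1 2 5 8 10 6].

7 3 9 4 1 2 5 8 10 6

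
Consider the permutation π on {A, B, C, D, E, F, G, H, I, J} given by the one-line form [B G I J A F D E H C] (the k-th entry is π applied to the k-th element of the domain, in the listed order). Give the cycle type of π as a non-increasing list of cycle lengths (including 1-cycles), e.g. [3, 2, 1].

The disjoint cycles are (A B G D J C I H E)(F), with lengths 9, 1 in non-increasing order.

[9, 1]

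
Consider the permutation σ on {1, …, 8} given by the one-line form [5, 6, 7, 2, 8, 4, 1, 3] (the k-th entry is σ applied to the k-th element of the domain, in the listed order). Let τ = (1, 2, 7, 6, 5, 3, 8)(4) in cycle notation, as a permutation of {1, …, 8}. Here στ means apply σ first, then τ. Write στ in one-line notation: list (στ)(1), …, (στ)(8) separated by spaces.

3 5 6 7 1 4 2 8

(στ)(x) = τ(σ(x)). Computing each image: τ(σ(1)) = τ(5) = 3, τ(σ(2)) = τ(6) = 5, τ(σ(3)) = τ(7) = 6, τ(σ(4)) = τ(2) = 7, τ(σ(5)) = τ(8) = 1, τ(σ(6)) = τ(4) = 4, τ(σ(7)) = τ(1) = 2, τ(σ(8)) = τ(3) = 8.
Hence στ = [3 5 6 7 1 4 2 8].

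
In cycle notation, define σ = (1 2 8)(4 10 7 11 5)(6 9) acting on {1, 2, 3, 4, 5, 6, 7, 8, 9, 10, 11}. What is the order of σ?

The cycle type of σ is (5, 3, 2, 1).
The order is lcm(5, 3, 2) = 30.

30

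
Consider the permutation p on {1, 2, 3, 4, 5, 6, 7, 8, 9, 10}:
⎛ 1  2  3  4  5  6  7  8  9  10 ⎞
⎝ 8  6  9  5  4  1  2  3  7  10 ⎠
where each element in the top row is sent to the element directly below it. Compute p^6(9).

3

Tracing 9 → 7 → … returns to 9 after 7 steps, so 9 lies in a 7-cycle (1 8 3 9 7 2 6).
Stepping 6 places around the cycle: 9 → 7 → 2 → 6 → 1 → 8 → 3.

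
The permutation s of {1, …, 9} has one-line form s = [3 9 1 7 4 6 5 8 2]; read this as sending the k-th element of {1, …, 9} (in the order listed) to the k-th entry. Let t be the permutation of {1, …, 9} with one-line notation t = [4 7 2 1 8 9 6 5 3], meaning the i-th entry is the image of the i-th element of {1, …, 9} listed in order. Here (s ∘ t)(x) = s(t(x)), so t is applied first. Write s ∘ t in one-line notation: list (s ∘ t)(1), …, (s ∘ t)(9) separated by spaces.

Chase each element through t then s: 1 → 4 → 7; 2 → 7 → 5; 3 → 2 → 9; 4 → 1 → 3; 5 → 8 → 8; 6 → 9 → 2; 7 → 6 → 6; 8 → 5 → 4; 9 → 3 → 1.
So s ∘ t in one-line form is 7 5 9 3 8 2 6 4 1.

7 5 9 3 8 2 6 4 1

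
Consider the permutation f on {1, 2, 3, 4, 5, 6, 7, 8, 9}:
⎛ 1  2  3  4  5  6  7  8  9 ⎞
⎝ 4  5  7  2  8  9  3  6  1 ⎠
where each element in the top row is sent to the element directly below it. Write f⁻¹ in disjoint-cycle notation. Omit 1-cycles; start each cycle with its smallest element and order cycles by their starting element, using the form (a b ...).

(1 9 6 8 5 2 4)(3 7)

First write f in disjoint cycles: (1 4 2 5 8 6 9)(3 7).
The inverse reverses every cycle; in canonical form, f⁻¹ = (1 9 6 8 5 2 4)(3 7).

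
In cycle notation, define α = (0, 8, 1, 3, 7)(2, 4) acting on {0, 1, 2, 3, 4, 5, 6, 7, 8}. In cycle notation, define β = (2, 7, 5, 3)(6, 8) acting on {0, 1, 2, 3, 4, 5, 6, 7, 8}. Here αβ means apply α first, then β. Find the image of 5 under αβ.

3

(αβ)(5) = β(α(5)). α(5) = 5, then β(5) = 3. So (αβ)(5) = 3.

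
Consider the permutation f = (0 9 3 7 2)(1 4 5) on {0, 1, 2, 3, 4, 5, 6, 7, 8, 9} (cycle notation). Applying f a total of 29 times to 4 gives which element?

1

4 lies in the 3-cycle (1 4 5).
Since the cycle has length 3, f^29 acts on it the same as f^2 (29 mod 3 = 2).
Advancing 2 steps from 4: 4 → 5 → 1.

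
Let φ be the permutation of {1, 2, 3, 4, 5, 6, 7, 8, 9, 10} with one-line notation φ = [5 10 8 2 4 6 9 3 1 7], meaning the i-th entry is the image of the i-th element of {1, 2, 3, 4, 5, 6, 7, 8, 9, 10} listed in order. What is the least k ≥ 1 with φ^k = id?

Writing φ as disjoint cycles, the cycle lengths are 7, 2, 1.
Since disjoint cycles commute, ord(φ) = lcm(7, 2) = 14.

14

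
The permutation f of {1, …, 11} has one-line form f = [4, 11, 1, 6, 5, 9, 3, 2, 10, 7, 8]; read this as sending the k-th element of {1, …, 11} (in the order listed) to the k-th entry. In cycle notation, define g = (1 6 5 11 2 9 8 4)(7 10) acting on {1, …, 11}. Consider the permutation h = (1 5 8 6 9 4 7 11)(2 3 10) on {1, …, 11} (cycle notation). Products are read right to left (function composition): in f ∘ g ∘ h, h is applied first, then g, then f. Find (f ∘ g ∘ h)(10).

10

Chase 10: h(10) = 2; g(2) = 9; f(9) = 10. Hence (f ∘ g ∘ h)(10) = 10.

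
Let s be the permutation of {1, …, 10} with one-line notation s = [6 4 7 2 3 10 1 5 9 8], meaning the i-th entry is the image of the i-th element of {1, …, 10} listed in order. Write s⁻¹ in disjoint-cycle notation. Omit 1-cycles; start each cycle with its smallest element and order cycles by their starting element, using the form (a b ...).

The cycle decomposition of s is (1 6 10 8 5 3 7)(2 4).
The inverse reverses every cycle; in canonical form, s⁻¹ = (1 7 3 5 8 10 6)(2 4).

(1 7 3 5 8 10 6)(2 4)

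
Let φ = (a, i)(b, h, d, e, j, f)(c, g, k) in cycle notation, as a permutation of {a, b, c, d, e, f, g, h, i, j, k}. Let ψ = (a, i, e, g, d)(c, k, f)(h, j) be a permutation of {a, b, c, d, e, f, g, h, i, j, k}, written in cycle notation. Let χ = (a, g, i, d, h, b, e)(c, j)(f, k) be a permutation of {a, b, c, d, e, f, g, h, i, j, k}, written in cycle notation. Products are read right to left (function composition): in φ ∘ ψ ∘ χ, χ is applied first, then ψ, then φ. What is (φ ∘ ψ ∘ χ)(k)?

g

(φ ∘ ψ ∘ χ)(k) = φ(ψ(χ(k))). χ(k) = f, then ψ(f) = c, then φ(c) = g, so the result is g.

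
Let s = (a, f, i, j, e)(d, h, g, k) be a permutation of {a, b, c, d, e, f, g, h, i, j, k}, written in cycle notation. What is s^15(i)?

i lies in the 5-cycle (a, f, i, j, e).
Powers repeat with period 5 on this cycle, and 15 mod 5 = 0, so s^15(i) = s^0(i).
So s^15(i) = i.

i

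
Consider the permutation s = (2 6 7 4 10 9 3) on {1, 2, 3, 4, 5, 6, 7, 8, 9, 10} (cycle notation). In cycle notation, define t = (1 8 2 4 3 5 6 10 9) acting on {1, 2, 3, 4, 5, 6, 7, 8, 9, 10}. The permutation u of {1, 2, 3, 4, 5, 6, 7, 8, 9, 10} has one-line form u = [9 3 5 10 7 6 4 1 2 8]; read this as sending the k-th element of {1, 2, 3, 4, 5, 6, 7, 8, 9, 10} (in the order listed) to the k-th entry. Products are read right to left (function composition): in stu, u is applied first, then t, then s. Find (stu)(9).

Apply the permutations in order: u(9) = 2, then t(2) = 4, then s(4) = 10. So (stu)(9) = 10.

10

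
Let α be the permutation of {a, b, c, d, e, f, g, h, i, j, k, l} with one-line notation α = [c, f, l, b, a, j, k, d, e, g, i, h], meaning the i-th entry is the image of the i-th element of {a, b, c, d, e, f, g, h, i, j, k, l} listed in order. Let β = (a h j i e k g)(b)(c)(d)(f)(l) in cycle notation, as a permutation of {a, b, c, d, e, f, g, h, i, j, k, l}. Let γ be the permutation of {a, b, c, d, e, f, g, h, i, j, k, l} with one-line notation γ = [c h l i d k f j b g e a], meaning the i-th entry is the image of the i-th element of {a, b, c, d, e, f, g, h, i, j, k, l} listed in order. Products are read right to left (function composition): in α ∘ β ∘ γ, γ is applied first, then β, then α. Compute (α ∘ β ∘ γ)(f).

k

Apply the permutations in order: γ(f) = k, then β(k) = g, then α(g) = k. So (α ∘ β ∘ γ)(f) = k.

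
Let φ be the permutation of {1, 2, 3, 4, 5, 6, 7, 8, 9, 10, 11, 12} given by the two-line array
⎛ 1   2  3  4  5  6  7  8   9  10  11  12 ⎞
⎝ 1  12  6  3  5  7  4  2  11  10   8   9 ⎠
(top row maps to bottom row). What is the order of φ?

Decomposing into disjoint cycles gives cycle lengths 5, 4, 1, 1, 1.
The order is lcm(5, 4) = 20.

20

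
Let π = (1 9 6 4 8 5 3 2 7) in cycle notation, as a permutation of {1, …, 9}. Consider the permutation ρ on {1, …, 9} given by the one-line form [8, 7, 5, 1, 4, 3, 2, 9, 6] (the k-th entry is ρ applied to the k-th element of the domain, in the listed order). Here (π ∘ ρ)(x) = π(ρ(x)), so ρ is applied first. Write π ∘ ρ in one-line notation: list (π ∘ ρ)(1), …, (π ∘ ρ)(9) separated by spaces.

5 1 3 9 8 2 7 6 4

For each element, apply ρ then π: 1 → 8 → 5; 2 → 7 → 1; 3 → 5 → 3; 4 → 1 → 9; 5 → 4 → 8; 6 → 3 → 2; 7 → 2 → 7; 8 → 9 → 6; 9 → 6 → 4.
So π ∘ ρ in one-line form is 5 1 3 9 8 2 7 6 4.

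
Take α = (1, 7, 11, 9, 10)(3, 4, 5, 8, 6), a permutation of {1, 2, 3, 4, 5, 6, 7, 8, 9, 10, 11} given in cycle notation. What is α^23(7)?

7 lies in the 5-cycle (1, 7, 11, 9, 10).
On a 5-cycle, α^5 is the identity, so α^23 = α^3 there (23 ≡ 3 mod 5).
Advancing 3 steps from 7: 7 → 11 → 9 → 10.

10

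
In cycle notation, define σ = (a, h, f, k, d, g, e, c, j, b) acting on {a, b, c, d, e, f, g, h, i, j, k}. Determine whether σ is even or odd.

odd

The cycle lengths are 10, 1.
A cycle of length ℓ contributes ℓ−1 transpositions, so σ is a product of 9 transpositions — odd.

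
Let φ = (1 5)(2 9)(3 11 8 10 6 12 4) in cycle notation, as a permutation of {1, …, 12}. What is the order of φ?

The disjoint cycles have lengths 7, 2, 2, 1.
The order is lcm(7, 2, 2) = 14.

14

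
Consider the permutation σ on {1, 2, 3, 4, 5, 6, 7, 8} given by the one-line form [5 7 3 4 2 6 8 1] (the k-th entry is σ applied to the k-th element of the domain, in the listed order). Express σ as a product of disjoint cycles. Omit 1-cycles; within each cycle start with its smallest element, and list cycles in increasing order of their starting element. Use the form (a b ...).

(1 5 2 7 8)

Iterating σ from 1 gives 1 → 5 → 2 → 7 → 8 → 1; that is the 5-cycle (1 5 2 7 8).
Repeating from the next unused element and collecting all non-trivial cycles gives (1 5 2 7 8).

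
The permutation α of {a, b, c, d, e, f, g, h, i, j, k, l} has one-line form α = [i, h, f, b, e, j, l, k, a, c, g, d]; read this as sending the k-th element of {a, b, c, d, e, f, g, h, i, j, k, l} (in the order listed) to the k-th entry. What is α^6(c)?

c

Tracing c → f → … returns to c after 3 steps, so c lies in a 3-cycle (c, f, j).
On a 3-cycle, α^3 is the identity, so α^6 = α^0 there (6 ≡ 0 mod 3).
So α^6(c) = c.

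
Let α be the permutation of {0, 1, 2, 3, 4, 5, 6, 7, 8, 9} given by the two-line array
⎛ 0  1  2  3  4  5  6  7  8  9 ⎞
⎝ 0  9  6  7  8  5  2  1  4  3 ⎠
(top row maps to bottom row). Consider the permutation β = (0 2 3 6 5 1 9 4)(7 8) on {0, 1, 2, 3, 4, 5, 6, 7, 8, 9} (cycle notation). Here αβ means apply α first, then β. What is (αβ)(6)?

α(6) = 2, then β(2) = 3; composing gives (αβ)(6) = 3.

3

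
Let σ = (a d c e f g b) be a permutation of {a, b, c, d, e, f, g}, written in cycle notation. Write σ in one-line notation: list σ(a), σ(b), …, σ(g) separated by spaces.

Reading each image from the cycles: a↦d, b↦a, c↦e, d↦c, e↦f, f↦g, g↦b.
Listing these in domain order gives d a e c f g b.

d a e c f g b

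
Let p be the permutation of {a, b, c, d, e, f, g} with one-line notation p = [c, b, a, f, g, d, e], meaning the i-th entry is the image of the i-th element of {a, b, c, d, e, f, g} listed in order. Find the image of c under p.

a

c is element number 3 of the domain, and entry number 3 of the one-line form is a, so p(c) = a.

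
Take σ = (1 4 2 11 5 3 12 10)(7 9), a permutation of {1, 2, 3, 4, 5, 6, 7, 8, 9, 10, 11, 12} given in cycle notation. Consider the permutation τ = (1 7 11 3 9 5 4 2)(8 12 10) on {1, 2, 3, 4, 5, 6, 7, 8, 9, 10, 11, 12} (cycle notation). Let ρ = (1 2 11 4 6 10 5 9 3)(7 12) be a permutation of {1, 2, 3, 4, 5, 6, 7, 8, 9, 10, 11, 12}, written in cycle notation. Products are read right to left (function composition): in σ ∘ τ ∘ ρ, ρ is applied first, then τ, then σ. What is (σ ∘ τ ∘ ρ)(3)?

Apply the permutations in order: ρ(3) = 1, then τ(1) = 7, then σ(7) = 9. So (σ ∘ τ ∘ ρ)(3) = 9.

9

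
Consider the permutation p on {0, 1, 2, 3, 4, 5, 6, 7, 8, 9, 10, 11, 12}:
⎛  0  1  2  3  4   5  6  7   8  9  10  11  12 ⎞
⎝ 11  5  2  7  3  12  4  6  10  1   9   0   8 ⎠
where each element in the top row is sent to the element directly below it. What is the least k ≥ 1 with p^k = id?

The disjoint-cycle form of p has cycle lengths 6, 4, 2, 1.
Since disjoint cycles commute, ord(p) = lcm(6, 4, 2) = 12.

12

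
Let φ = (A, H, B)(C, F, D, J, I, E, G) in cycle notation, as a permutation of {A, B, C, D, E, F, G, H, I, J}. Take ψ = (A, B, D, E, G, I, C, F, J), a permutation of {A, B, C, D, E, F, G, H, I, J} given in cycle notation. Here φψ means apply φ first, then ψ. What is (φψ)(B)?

B

φ(B) = A, then ψ(A) = B; composing gives (φψ)(B) = B.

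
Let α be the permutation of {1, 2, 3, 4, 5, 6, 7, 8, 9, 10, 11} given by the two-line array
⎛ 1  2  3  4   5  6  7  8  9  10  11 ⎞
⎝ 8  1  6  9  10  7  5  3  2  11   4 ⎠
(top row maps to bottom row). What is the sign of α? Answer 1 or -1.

1

In disjoint-cycle form the cycle lengths are 11.
A cycle of length ℓ contributes ℓ−1 transpositions, so α is a product of 10 transpositions — even.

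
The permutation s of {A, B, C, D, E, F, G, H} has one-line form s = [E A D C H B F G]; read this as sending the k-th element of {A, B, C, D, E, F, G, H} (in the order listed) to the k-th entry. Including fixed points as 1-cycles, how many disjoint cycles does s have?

The cycle decomposition is (A, E, H, G, F, B)(C, D), which has 2 cycles (counting 1-cycles).

2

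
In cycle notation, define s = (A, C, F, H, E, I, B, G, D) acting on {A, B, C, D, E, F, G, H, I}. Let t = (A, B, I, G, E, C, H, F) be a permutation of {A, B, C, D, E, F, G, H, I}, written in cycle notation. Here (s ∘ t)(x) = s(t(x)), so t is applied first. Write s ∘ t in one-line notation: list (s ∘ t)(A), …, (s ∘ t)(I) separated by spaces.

(s ∘ t)(x) = s(t(x)). Computing each image: s(t(A)) = s(B) = G, s(t(B)) = s(I) = B, s(t(C)) = s(H) = E, s(t(D)) = s(D) = A, s(t(E)) = s(C) = F, s(t(F)) = s(A) = C, s(t(G)) = s(E) = I, s(t(H)) = s(F) = H, s(t(I)) = s(G) = D.
Hence s ∘ t = [G B E A F C I H D].

G B E A F C I H D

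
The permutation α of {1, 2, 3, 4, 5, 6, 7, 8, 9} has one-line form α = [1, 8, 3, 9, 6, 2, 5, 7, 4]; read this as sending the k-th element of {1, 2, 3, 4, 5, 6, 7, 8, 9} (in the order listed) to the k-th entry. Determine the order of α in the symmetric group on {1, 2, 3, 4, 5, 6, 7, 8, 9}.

The disjoint-cycle form of α has cycle lengths 5, 2, 1, 1.
The order is lcm(5, 2) = 10.

10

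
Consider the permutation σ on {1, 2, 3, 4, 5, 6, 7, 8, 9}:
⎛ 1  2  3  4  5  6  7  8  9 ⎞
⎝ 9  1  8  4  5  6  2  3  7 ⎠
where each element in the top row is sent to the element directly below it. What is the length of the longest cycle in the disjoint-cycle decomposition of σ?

4

Decomposing into disjoint cycles gives (1, 9, 7, 2)(3, 8); the longest has length 4.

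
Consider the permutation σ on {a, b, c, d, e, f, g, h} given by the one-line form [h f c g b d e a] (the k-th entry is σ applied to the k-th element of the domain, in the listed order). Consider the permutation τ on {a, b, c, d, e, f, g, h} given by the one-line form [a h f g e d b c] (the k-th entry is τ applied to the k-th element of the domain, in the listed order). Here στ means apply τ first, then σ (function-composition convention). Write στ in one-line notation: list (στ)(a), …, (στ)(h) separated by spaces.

h a d e b g f c

(στ)(x) = σ(τ(x)). Computing each image: σ(τ(a)) = σ(a) = h, σ(τ(b)) = σ(h) = a, σ(τ(c)) = σ(f) = d, σ(τ(d)) = σ(g) = e, σ(τ(e)) = σ(e) = b, σ(τ(f)) = σ(d) = g, σ(τ(g)) = σ(b) = f, σ(τ(h)) = σ(c) = c.
Hence στ = [h a d e b g f c].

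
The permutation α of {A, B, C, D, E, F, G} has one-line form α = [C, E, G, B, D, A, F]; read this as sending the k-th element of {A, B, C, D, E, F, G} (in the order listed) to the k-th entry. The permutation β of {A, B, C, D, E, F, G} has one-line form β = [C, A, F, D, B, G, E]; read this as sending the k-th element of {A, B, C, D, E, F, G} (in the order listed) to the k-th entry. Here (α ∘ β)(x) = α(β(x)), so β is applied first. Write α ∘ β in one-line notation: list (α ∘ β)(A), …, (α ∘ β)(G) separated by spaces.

(α ∘ β)(x) = α(β(x)). Computing each image: α(β(A)) = α(C) = G, α(β(B)) = α(A) = C, α(β(C)) = α(F) = A, α(β(D)) = α(D) = B, α(β(E)) = α(B) = E, α(β(F)) = α(G) = F, α(β(G)) = α(E) = D.
Hence α ∘ β = [G C A B E F D].

G C A B E F D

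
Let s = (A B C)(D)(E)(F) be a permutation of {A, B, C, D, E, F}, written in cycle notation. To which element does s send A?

In the cycle (A B C), A is followed by B, so s(A) = B.

B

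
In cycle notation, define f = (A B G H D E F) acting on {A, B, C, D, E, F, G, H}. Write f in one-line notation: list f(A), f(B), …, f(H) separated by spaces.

Each element maps to the next entry in its cycle (wrapping to the front): A↦B, B↦G, C↦C, D↦E, E↦F, F↦A, G↦H, H↦D.
Listing these in domain order gives B G C E F A H D.

B G C E F A H D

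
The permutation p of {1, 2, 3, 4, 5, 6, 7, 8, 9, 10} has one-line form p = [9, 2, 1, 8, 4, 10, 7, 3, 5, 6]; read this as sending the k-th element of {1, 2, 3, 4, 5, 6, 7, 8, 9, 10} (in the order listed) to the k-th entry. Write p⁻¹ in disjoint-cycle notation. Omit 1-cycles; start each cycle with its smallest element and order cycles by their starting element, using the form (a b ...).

First write p in disjoint cycles: (1 9 5 4 8 3)(6 10).
Reversing each cycle (and rotating so the smallest element leads) gives p⁻¹ = (1 3 8 4 5 9)(6 10).

(1 3 8 4 5 9)(6 10)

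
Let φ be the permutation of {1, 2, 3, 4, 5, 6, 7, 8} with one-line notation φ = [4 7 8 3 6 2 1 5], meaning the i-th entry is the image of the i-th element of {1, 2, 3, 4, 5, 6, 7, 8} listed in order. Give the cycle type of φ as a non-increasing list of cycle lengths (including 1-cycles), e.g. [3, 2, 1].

The disjoint cycles are (1, 4, 3, 8, 5, 6, 2, 7), with lengths 8 in non-increasing order.

[8]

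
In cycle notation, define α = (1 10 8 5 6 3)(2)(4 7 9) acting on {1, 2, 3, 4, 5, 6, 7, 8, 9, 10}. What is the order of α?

The cycle type of α is (6, 3, 1).
The order of α is the least common multiple of its cycle lengths: lcm(6, 3) = 6.

6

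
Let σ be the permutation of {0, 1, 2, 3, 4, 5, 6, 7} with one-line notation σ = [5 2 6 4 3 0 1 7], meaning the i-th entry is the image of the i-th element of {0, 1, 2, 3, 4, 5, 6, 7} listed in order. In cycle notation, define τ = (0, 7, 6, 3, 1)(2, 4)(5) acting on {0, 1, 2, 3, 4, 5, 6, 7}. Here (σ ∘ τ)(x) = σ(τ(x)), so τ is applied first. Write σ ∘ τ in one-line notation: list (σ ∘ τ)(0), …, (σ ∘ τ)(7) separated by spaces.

7 5 3 2 6 0 4 1

Chase each element through τ then σ: 0 → 7 → 7; 1 → 0 → 5; 2 → 4 → 3; 3 → 1 → 2; 4 → 2 → 6; 5 → 5 → 0; 6 → 3 → 4; 7 → 6 → 1.
Collecting the images, σ ∘ τ = [7 5 3 2 6 0 4 1].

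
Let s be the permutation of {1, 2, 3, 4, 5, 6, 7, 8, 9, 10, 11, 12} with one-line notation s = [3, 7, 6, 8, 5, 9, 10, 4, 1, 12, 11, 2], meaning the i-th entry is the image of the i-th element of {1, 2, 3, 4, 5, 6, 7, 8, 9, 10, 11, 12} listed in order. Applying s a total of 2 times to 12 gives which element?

7

Tracing 12 → 2 → … returns to 12 after 4 steps, so 12 lies in a 4-cycle (2, 7, 10, 12).
Stepping 2 places around the cycle: 12 → 2 → 7.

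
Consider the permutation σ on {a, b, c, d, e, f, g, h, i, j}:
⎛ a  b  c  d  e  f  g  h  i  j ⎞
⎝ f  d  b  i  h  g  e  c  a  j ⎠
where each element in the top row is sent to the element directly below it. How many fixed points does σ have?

1

The fixed points (elements with σ(x) = x) are {j}, so there is 1.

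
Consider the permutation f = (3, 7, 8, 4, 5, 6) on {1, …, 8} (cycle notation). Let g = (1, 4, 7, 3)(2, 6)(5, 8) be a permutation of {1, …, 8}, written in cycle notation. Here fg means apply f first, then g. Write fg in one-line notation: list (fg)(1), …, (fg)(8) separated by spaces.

(fg)(x) = g(f(x)). Computing each image: g(f(1)) = g(1) = 4, g(f(2)) = g(2) = 6, g(f(3)) = g(7) = 3, g(f(4)) = g(5) = 8, g(f(5)) = g(6) = 2, g(f(6)) = g(3) = 1, g(f(7)) = g(8) = 5, g(f(8)) = g(4) = 7.
Hence fg = [4 6 3 8 2 1 5 7].

4 6 3 8 2 1 5 7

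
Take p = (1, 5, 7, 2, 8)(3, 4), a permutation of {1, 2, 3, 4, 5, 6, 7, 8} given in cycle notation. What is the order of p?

10

The disjoint cycles have lengths 5, 2, 1.
The order of p is the least common multiple of its cycle lengths: lcm(5, 2) = 10.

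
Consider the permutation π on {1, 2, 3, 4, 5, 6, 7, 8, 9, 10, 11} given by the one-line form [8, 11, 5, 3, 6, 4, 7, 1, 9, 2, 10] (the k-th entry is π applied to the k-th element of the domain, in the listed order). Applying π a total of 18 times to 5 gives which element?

Tracing 5 → 6 → … returns to 5 after 4 steps, so 5 lies in a 4-cycle (3, 5, 6, 4).
Powers repeat with period 4 on this cycle, and 18 mod 4 = 2, so π^18(5) = π^2(5).
Stepping 2 places around the cycle: 5 → 6 → 4.

4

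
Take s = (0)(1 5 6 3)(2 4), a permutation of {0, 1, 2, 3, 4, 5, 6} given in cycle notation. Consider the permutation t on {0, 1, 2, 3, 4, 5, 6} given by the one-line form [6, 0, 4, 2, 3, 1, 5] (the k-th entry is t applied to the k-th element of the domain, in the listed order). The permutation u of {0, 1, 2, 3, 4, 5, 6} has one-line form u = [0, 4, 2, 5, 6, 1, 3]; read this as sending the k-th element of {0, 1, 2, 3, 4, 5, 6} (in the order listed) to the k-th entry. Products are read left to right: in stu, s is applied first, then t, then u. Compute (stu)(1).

Chase 1: s(1) = 5; t(5) = 1; u(1) = 4. Hence (stu)(1) = 4.

4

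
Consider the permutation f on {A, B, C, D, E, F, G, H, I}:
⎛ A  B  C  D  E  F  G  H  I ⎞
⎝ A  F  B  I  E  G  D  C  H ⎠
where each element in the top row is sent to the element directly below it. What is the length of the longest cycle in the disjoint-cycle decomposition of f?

Decomposing into disjoint cycles gives (B, F, G, D, I, H, C); the longest has length 7.

7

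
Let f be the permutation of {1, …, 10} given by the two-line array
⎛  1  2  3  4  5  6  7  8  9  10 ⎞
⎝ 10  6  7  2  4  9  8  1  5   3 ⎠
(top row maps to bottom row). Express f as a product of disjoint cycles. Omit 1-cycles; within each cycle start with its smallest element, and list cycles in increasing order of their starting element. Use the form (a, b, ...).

From 1: 1 → 10 → 3 → 7 → 8 → 1, closing the cycle (1, 10, 3, 7, 8).
Repeating from the next unused element and collecting all non-trivial cycles gives (1, 10, 3, 7, 8)(2, 6, 9, 5, 4).

(1, 10, 3, 7, 8)(2, 6, 9, 5, 4)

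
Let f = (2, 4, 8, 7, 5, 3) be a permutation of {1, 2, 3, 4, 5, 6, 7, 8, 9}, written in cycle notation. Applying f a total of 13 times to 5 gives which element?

5 lies in the 6-cycle (2, 4, 8, 7, 5, 3).
On a 6-cycle, f^6 is the identity, so f^13 = f^1 there (13 ≡ 1 mod 6).
Advancing 1 step from 5: 5 → 3.

3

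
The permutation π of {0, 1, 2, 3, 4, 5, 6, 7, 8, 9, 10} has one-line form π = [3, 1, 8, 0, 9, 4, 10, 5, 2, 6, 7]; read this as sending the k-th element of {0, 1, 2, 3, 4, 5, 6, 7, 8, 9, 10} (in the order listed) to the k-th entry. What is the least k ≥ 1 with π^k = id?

The disjoint-cycle form of π has cycle lengths 6, 2, 2, 1.
Since disjoint cycles commute, ord(π) = lcm(6, 2, 2) = 6.

6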